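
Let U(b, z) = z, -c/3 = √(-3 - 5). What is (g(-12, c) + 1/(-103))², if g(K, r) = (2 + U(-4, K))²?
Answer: 106069401/10609 ≈ 9998.1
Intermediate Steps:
c = -6*I*√2 (c = -3*√(-3 - 5) = -6*I*√2 ≈ -8.4853*I)
g(K, r) = (2 + K)²
(g(-12, c) + 1/(-103))² = ((2 - 12)² + 1/(-103))² = ((-10)² - 1/103)² = (100 - 1/103)² = (10299/103)² = 106069401/10609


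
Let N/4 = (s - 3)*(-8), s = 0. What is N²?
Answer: 9216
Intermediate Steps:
N = 96 (N = 4*((0 - 3)*(-8)) = 4*(-3*(-8)) = 4*24 = 96)
N² = 96² = 9216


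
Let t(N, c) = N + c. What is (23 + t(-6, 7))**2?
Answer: 576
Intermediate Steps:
(23 + t(-6, 7))**2 = (23 + (-6 + 7))**2 = (23 + 1)**2 = 24**2 = 576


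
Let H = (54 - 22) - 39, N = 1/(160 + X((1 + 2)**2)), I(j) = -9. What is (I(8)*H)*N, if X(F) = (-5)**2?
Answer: 63/185 ≈ 0.34054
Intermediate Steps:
X(F) = 25
N = 1/185 (N = 1/(160 + 25) = 1/185 ≈ 0.0054054)
H = -7 (H = 32 - 39 = -7)
(I(8)*H)*N = -9*(-7)*(1/185) = 63*(1/185) = 63/185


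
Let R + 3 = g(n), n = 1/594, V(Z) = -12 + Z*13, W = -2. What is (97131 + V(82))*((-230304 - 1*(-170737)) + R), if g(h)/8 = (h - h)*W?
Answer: -5848880450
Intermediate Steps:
V(Z) = -12 + 13*Z
n = 1/594 ≈ 0.0016835
g(h) = 0 (g(h) = 8*((h - h)*(-2)) = 8*(0*(-2)) = 8*0 = 0)
R = -3 (R = -3 + 0 = -3)
(97131 + V(82))*((-230304 - 1*(-170737)) + R) = (97131 + (-12 + 13*82))*((-230304 - 1*(-170737)) - 3) = (97131 + (-12 + 1066))*((-230304 + 170737) - 3) = (97131 + 1054)*(-59567 - 3) = 98185*(-59570) = -5848880450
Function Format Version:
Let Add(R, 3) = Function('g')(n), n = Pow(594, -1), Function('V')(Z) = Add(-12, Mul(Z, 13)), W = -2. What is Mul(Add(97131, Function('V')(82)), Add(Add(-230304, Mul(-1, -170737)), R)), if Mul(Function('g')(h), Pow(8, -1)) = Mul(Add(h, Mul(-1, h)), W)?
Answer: -5848880450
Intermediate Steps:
Function('V')(Z) = Add(-12, Mul(13, Z))
n = Rational(1, 594) ≈ 0.0016835
Function('g')(h) = 0 (Function('g')(h) = Mul(8, Mul(Add(h, Mul(-1, h)), -2)) = Mul(8, Mul(0, -2)) = Mul(8, 0) = 0)
R = -3 (R = Add(-3, 0) = -3)
Mul(Add(97131, Function('V')(82)), Add(Add(-230304, Mul(-1, -170737)), R)) = Mul(Add(97131, Add(-12, Mul(13, 82))), Add(Add(-230304, Mul(-1, -170737)), -3)) = Mul(Add(97131, Add(-12, 1066)), Add(Add(-230304, 170737), -3)) = Mul(Add(97131, 1054), Add(-59567, -3)) = Mul(98185, -59570) = -5848880450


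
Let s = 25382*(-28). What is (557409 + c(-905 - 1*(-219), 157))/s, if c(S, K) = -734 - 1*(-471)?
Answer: -7529/9604 ≈ -0.78394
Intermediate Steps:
c(S, K) = -263 (c(S, K) = -734 + 471 = -263)
s = -710696
(557409 + c(-905 - 1*(-219), 157))/s = (557409 - 263)/(-710696) = 557146*(-1/710696) = -7529/9604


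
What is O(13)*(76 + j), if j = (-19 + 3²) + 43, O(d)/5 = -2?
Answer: -1090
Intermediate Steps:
O(d) = -10 (O(d) = 5*(-2) = -10)
j = 33 (j = (-19 + 9) + 43 = -10 + 43 = 33)
O(13)*(76 + j) = -10*(76 + 33) = -10*109 = -1090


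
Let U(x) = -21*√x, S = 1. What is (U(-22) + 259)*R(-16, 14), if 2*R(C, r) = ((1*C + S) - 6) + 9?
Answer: -1554 + 126*I*√22 ≈ -1554.0 + 590.99*I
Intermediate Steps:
R(C, r) = 2 + C/2 (R(C, r) = (((1*C + 1) - 6) + 9)/2 = (((C + 1) - 6) + 9)/2 = (((1 + C) - 6) + 9)/2 = ((-5 + C) + 9)/2 = (4 + C)/2 = 2 + C/2)
(U(-22) + 259)*R(-16, 14) = (-21*I*√22 + 259)*(2 + (½)*(-16)) = (-21*I*√22 + 259)*(2 - 8) = (-21*I*√22 + 259)*(-6) = (259 - 21*I*√22)*(-6) = -1554 + 126*I*√22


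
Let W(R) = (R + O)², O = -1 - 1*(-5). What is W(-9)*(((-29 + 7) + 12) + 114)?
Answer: 2600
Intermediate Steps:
O = 4 (O = -1 + 5 = 4)
W(R) = (4 + R)² (W(R) = (R + 4)² = (4 + R)²)
W(-9)*(((-29 + 7) + 12) + 114) = (4 - 9)²*(((-29 + 7) + 12) + 114) = (-5)²*((-22 + 12) + 114) = 25*(-10 + 114) = 25*104 = 2600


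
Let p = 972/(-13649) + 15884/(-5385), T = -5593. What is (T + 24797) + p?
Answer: 1411269372524/73499865 ≈ 19201.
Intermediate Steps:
p = -222034936/73499865 (p = 972*(-1/13649) + 15884*(-1/5385) = -972/13649 - 15884/5385 = -222034936/73499865 ≈ -3.0209)
(T + 24797) + p = (-5593 + 24797) - 222034936/73499865 = 19204 - 222034936/73499865 = 1411269372524/73499865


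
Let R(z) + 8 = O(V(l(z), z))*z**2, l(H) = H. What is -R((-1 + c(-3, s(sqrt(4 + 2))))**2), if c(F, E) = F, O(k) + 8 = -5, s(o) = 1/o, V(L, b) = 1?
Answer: 3336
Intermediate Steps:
O(k) = -13 (O(k) = -8 - 5 = -13)
R(z) = -8 - 13*z**2
-R((-1 + c(-3, s(sqrt(4 + 2))))**2) = -(-8 - 13*(-1 - 3)**4) = -(-8 - 13*((-4)**2)**2) = -(-8 - 13*16**2) = -(-8 - 13*256) = -(-8 - 3328) = -1*(-3336) = 3336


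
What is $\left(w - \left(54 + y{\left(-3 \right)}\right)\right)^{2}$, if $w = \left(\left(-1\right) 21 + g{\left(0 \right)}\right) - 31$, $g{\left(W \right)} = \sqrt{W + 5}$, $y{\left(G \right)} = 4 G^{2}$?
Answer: $\left(142 - \sqrt{5}\right)^{2} \approx 19534.0$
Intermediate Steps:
$g{\left(W \right)} = \sqrt{5 + W}$
$w = -52 + \sqrt{5}$ ($w = \left(\left(-1\right) 21 + \sqrt{5 + 0}\right) - 31 = \left(-21 + \sqrt{5}\right) - 31 = -52 + \sqrt{5} \approx -49.764$)
$\left(w - \left(54 + y{\left(-3 \right)}\right)\right)^{2} = \left(\left(-52 + \sqrt{5}\right) - \left(54 + 4 \left(-3\right)^{2}\right)\right)^{2} = \left(\left(-52 + \sqrt{5}\right) - \left(54 + 4 \cdot 9\right)\right)^{2} = \left(\left(-52 + \sqrt{5}\right) - 90\right)^{2} = \left(-142 + \sqrt{5}\right)^{2}$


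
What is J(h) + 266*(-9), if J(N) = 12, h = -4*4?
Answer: -2382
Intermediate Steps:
h = -16
J(h) + 266*(-9) = 12 + 266*(-9) = 12 - 2394 = -2382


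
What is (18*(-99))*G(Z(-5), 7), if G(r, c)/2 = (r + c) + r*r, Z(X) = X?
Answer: -96228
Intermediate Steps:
G(r, c) = 2*c + 2*r + 2*r² (G(r, c) = 2*((r + c) + r*r) = 2*((c + r) + r²) = 2*(c + r + r²) = 2*c + 2*r + 2*r²)
(18*(-99))*G(Z(-5), 7) = (18*(-99))*(2*7 + 2*(-5) + 2*(-5)²) = -1782*(14 - 10 + 2*25) = -1782*(14 - 10 + 50) = -1782*54 = -96228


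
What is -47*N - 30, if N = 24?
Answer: -1158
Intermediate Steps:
-47*N - 30 = -47*24 - 30 = -1128 - 30 = -1158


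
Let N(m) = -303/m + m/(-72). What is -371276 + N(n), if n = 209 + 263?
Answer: -1577211023/4248 ≈ -3.7128e+5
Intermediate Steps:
n = 472
N(m) = -303/m - m/72 (N(m) = -303/m + m*(-1/72) = -303/m - m/72)
-371276 + N(n) = -371276 + (-303/472 - 1/72*472) = -371276 + (-303*1/472 - 59/9) = -371276 + (-303/472 - 59/9) = -371276 - 30575/4248 = -1577211023/4248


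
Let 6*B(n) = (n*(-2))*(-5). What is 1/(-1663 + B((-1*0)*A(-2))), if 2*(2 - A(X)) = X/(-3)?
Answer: -1/1663 ≈ -0.00060132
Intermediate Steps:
A(X) = 2 + X/6 (A(X) = 2 - X/(2*(-3)) = 2 - X*(-1)/(2*3) = 2 - (-1)*X/6 = 2 + X/6)
B(n) = 5*n/3 (B(n) = ((n*(-2))*(-5))/6 = (-2*n*(-5))/6 = (10*n)/6 = 5*n/3)
1/(-1663 + B((-1*0)*A(-2))) = 1/(-1663 + 5*((-1*0)*(2 + (⅙)*(-2)))/3) = 1/(-1663 + 5*(0*(2 - ⅓))/3) = 1/(-1663 + 5*(0*(5/3))/3) = 1/(-1663 + (5/3)*0) = 1/(-1663 + 0) = 1/(-1663) = -1/1663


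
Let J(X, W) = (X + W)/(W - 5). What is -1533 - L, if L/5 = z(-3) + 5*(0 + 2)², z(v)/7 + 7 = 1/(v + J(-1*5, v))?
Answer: -2741/2 ≈ -1370.5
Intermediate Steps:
J(X, W) = (W + X)/(-5 + W)
z(v) = -49 + 7/(1 + v) (z(v) = -49 + 7/(v + (v - 1*5)/(-5 + v)) = -49 + 7/(v + (v - 5)/(-5 + v)) = -49 + 7/(v + (-5 + v)/(-5 + v)) = -49 + 7/(v + 1) = -49 + 7/(1 + v))
L = -325/2 (L = 5*(7*(-6 - 7*(-3))/(1 - 3) + 5*(0 + 2)²) = 5*(7*(-6 + 21)/(-2) + 5*2²) = 5*(7*(-½)*15 + 5*4) = 5*(-105/2 + 20) = 5*(-65/2) = -325/2 ≈ -162.50)
-1533 - L = -1533 - 1*(-325/2) = -1533 + 325/2 = -2741/2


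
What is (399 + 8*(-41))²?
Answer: 5041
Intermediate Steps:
(399 + 8*(-41))² = (399 - 328)² = 71² = 5041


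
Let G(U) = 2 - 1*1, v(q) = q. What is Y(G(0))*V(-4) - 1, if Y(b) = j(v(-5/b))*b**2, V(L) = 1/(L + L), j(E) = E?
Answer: -3/8 ≈ -0.37500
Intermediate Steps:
V(L) = 1/(2*L)
G(U) = 1 (G(U) = 2 - 1 = 1)
Y(b) = -5*b (Y(b) = (-5/b)*b**2 = -5*b)
Y(G(0))*V(-4) - 1 = (-5*1)*((1/2)/(-4)) - 1 = -5*(-1)/(2*4) - 1 = -5*(-1/8) - 1 = 5/8 - 1 = -3/8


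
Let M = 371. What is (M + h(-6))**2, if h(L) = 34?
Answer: 164025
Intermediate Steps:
(M + h(-6))**2 = (371 + 34)**2 = 405**2 = 164025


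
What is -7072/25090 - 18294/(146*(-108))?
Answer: 2227469/2536020 ≈ 0.87833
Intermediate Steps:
-7072/25090 - 18294/(146*(-108)) = -7072*1/25090 - 18294/(-15768) = -272/965 - 18294*(-1/15768) = -272/965 + 3049/2628 = 2227469/2536020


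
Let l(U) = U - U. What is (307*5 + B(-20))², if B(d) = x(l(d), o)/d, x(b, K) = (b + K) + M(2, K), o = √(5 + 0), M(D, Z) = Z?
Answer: (15350 - √5)²/100 ≈ 2.3555e+6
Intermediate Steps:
l(U) = 0
o = √5 ≈ 2.2361
x(b, K) = b + 2*K (x(b, K) = (b + K) + K = (K + b) + K = b + 2*K)
B(d) = 2*√5/d (B(d) = (0 + 2*√5)/d = (2*√5)/d = 2*√5/d)
(307*5 + B(-20))² = (307*5 + 2*√5/(-20))² = (1535 + 2*√5*(-1/20))² = (1535 - √5/10)²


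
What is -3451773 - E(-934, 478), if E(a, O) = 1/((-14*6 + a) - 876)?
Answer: -6537658061/1894 ≈ -3.4518e+6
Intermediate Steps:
E(a, O) = 1/(-960 + a) (E(a, O) = 1/((-84 + a) - 876) = 1/(-960 + a))
-3451773 - E(-934, 478) = -3451773 - 1/(-960 - 934) = -3451773 - 1/(-1894) = -3451773 - 1*(-1/1894) = -3451773 + 1/1894 = -6537658061/1894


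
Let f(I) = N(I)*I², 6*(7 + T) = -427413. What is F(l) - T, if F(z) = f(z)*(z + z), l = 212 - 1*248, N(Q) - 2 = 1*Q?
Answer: 6487701/2 ≈ 3.2439e+6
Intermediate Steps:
N(Q) = 2 + Q (N(Q) = 2 + 1*Q = 2 + Q)
T = -142485/2 (T = -7 + (⅙)*(-427413) = -7 - 142471/2 = -142485/2 ≈ -71243.)
f(I) = I²*(2 + I) (f(I) = (2 + I)*I² = I²*(2 + I))
l = -36 (l = 212 - 248 = -36)
F(z) = 2*z³*(2 + z) (F(z) = (z²*(2 + z))*(z + z) = (z²*(2 + z))*(2*z) = 2*z³*(2 + z))
F(l) - T = 2*(-36)³*(2 - 36) - 1*(-142485/2) = 2*(-46656)*(-34) + 142485/2 = 3172608 + 142485/2 = 6487701/2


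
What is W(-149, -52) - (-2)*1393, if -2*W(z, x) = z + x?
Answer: 5773/2 ≈ 2886.5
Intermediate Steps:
W(z, x) = -x/2 - z/2 (W(z, x) = -(z + x)/2 = -(x + z)/2 = -x/2 - z/2)
W(-149, -52) - (-2)*1393 = (-1/2*(-52) - 1/2*(-149)) - (-2)*1393 = (26 + 149/2) - 1*(-2786) = 201/2 + 2786 = 5773/2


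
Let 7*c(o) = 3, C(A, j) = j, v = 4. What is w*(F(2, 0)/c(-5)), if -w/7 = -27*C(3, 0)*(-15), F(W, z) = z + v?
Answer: 0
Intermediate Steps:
F(W, z) = 4 + z (F(W, z) = z + 4 = 4 + z)
c(o) = 3/7 (c(o) = (⅐)*3 = 3/7)
w = 0 (w = -7*(-27*0)*(-15) = -0*(-15) = -7*0 = 0)
w*(F(2, 0)/c(-5)) = 0*((4 + 0)/(3/7)) = 0*(4*(7/3)) = 0*(28/3) = 0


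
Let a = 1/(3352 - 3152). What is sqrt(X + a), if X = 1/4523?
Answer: sqrt(42724258)/90460 ≈ 0.072257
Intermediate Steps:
a = 1/200 ≈ 0.0050000
X = 1/4523 ≈ 0.00022109
sqrt(X + a) = sqrt(1/4523 + 1/200) = sqrt(4723/904600) = sqrt(42724258)/90460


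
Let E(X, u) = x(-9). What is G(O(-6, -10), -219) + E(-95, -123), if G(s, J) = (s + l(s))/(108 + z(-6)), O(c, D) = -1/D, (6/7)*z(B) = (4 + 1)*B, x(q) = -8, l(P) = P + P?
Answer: -5837/730 ≈ -7.9959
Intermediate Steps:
l(P) = 2*P
z(B) = 35*B/6 (z(B) = 7*((4 + 1)*B)/6 = 7*(5*B)/6 = 35*B/6)
E(X, u) = -8
G(s, J) = 3*s/73 (G(s, J) = (s + 2*s)/(108 + (35/6)*(-6)) = (3*s)/(108 - 35) = (3*s)/73 = (3*s)*(1/73) = 3*s/73)
G(O(-6, -10), -219) + E(-95, -123) = 3*(-1/(-10))/73 - 8 = 3*(-1*(-⅒))/73 - 8 = (3/73)*(⅒) - 8 = 3/730 - 8 = -5837/730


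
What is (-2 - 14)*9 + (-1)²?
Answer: -143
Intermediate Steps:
(-2 - 14)*9 + (-1)² = -16*9 + 1 = -144 + 1 = -143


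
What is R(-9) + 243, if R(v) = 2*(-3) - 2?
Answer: 235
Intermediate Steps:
R(v) = -8 (R(v) = -6 - 2 = -8)
R(-9) + 243 = -8 + 243 = 235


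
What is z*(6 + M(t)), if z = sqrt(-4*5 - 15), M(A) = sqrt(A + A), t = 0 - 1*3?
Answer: -sqrt(210) + 6*I*sqrt(35) ≈ -14.491 + 35.496*I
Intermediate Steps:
t = -3 (t = 0 - 3 = -3)
M(A) = sqrt(2)*sqrt(A) (M(A) = sqrt(2*A) = sqrt(2)*sqrt(A))
z = I*sqrt(35) (z = sqrt(-20 - 15) = sqrt(-35) = I*sqrt(35) ≈ 5.9161*I)
z*(6 + M(t)) = (I*sqrt(35))*(6 + sqrt(2)*sqrt(-3)) = (I*sqrt(35))*(6 + sqrt(2)*(I*sqrt(3))) = (I*sqrt(35))*(6 + I*sqrt(6)) = I*sqrt(35)*(6 + I*sqrt(6))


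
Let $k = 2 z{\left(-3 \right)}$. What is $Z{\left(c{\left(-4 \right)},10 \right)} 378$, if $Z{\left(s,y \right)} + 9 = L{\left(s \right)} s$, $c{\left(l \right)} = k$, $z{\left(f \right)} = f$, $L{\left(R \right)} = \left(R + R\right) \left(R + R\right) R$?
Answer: $1956150$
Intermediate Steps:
$L{\left(R \right)} = 4 R^{3}$ ($L{\left(R \right)} = 2 R 2 R R = 4 R^{2} R = 4 R^{3}$)
$k = -6$ ($k = 2 \left(-3\right) = -6$)
$c{\left(l \right)} = -6$
$Z{\left(s,y \right)} = -9 + 4 s^{4}$ ($Z{\left(s,y \right)} = -9 + 4 s^{3} s = -9 + 4 s^{4}$)
$Z{\left(c{\left(-4 \right)},10 \right)} 378 = \left(-9 + 4 \left(-6\right)^{4}\right) 378 = \left(-9 + 4 \cdot 1296\right) 378 = \left(-9 + 5184\right) 378 = 5175 \cdot 378 = 1956150$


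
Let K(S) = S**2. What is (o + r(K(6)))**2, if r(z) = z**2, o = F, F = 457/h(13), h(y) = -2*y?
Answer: 1104831121/676 ≈ 1.6344e+6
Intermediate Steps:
F = -457/26 (F = 457/((-2*13)) = 457/(-26) = 457*(-1/26) = -457/26 ≈ -17.577)
o = -457/26 ≈ -17.577
(o + r(K(6)))**2 = (-457/26 + (6**2)**2)**2 = (-457/26 + 36**2)**2 = (-457/26 + 1296)**2 = (33239/26)**2 = 1104831121/676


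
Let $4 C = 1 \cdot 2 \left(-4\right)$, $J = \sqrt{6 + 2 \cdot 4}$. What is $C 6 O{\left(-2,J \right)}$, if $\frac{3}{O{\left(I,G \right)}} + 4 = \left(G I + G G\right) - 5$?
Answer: $\frac{180}{31} + \frac{72 \sqrt{14}}{31} \approx 14.497$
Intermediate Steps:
$J = \sqrt{14}$ ($J = \sqrt{6 + 8} = \sqrt{14} \approx 3.7417$)
$C = -2$ ($C = \frac{1 \cdot 2 \left(-4\right)}{4} = \frac{2 \left(-4\right)}{4} = \frac{1}{4} \left(-8\right) = -2$)
$O{\left(I,G \right)} = \frac{3}{-9 + G^{2} + G I}$ ($O{\left(I,G \right)} = \frac{3}{-4 - \left(5 - G G - G I\right)} = \frac{3}{-4 - \left(5 - G^{2} - G I\right)} = \frac{3}{-4 + \left(-5 + G^{2} + G I\right)} = \frac{3}{-9 + G^{2} + G I}$)
$C 6 O{\left(-2,J \right)} = \left(-2\right) 6 \frac{3}{-9 + \left(\sqrt{14}\right)^{2} + \sqrt{14} \left(-2\right)} = - 12 \frac{3}{-9 + 14 - 2 \sqrt{14}} = - 12 \frac{3}{5 - 2 \sqrt{14}} = - \frac{36}{5 - 2 \sqrt{14}}$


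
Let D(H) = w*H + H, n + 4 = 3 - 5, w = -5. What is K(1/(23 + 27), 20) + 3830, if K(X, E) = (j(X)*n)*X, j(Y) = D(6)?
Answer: 95822/25 ≈ 3832.9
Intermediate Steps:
n = -6 (n = -4 + (3 - 5) = -4 - 2 = -6)
D(H) = -4*H (D(H) = -5*H + H = -4*H)
j(Y) = -24 (j(Y) = -4*6 = -24)
K(X, E) = 144*X (K(X, E) = (-24*(-6))*X = 144*X)
K(1/(23 + 27), 20) + 3830 = 144/(23 + 27) + 3830 = 144/50 + 3830 = 144*(1/50) + 3830 = 72/25 + 3830 = 95822/25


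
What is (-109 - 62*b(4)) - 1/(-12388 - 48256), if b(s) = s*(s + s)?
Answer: -126927891/60644 ≈ -2093.0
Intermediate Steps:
b(s) = 2*s² (b(s) = s*(2*s) = 2*s²)
(-109 - 62*b(4)) - 1/(-12388 - 48256) = (-109 - 124*4²) - 1/(-12388 - 48256) = (-109 - 124*16) - 1/(-60644) = (-109 - 62*32) - 1*(-1/60644) = (-109 - 1984) + 1/60644 = -2093 + 1/60644 = -126927891/60644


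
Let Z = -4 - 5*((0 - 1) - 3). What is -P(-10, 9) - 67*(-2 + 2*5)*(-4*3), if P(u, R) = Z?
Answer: 6416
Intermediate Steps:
Z = 16 (Z = -4 - 5*(-1 - 3) = -4 - 5*(-4) = -4 + 20 = 16)
P(u, R) = 16
-P(-10, 9) - 67*(-2 + 2*5)*(-4*3) = -1*16 - 67*(-2 + 2*5)*(-4*3) = -16 - 67*(-2 + 10)*(-12) = -16 - 536*(-12) = -16 - 67*(-96) = -16 + 6432 = 6416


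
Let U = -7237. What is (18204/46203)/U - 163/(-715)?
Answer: 18163158411/79691781455 ≈ 0.22792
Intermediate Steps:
(18204/46203)/U - 163/(-715) = (18204/46203)/(-7237) - 163/(-715) = (18204*(1/46203))*(-1/7237) - 163*(-1/715) = (6068/15401)*(-1/7237) + 163/715 = -6068/111457037 + 163/715 = 18163158411/79691781455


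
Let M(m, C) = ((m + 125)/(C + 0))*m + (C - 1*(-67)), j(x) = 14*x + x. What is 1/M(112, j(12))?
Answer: 15/5917 ≈ 0.0025351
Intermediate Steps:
j(x) = 15*x
M(m, C) = 67 + C + m*(125 + m)/C (M(m, C) = ((125 + m)/C)*m + (C + 67) = ((125 + m)/C)*m + (67 + C) = m*(125 + m)/C + (67 + C) = 67 + C + m*(125 + m)/C)
1/M(112, j(12)) = 1/((112² + 125*112 + (15*12)*(67 + 15*12))/((15*12))) = 1/((12544 + 14000 + 180*(67 + 180))/180) = 1/((12544 + 14000 + 180*247)/180) = 1/((12544 + 14000 + 44460)/180) = 1/((1/180)*71004) = 1/(5917/15) = 15/5917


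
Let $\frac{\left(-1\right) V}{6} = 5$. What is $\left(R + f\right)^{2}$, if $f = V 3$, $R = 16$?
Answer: $5476$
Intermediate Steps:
$V = -30$ ($V = \left(-6\right) 5 = -30$)
$f = -90$ ($f = \left(-30\right) 3 = -90$)
$\left(R + f\right)^{2} = \left(16 - 90\right)^{2} = \left(-74\right)^{2} = 5476$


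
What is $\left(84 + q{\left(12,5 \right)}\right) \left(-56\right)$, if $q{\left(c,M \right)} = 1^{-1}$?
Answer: $-4760$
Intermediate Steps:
$q{\left(c,M \right)} = 1$
$\left(84 + q{\left(12,5 \right)}\right) \left(-56\right) = \left(84 + 1\right) \left(-56\right) = 85 \left(-56\right) = -4760$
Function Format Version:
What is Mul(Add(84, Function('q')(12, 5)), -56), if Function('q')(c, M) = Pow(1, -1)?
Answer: -4760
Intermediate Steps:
Function('q')(c, M) = 1
Mul(Add(84, Function('q')(12, 5)), -56) = Mul(Add(84, 1), -56) = Mul(85, -56) = -4760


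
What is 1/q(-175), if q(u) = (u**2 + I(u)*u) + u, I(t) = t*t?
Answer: -1/5328925 ≈ -1.8766e-7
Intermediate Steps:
I(t) = t**2
q(u) = u + u**2 + u**3 (q(u) = (u**2 + u**2*u) + u = (u**2 + u**3) + u = u + u**2 + u**3)
1/q(-175) = 1/(-175*(1 - 175 + (-175)**2)) = 1/(-175*(1 - 175 + 30625)) = 1/(-175*30451) = 1/(-5328925) = -1/5328925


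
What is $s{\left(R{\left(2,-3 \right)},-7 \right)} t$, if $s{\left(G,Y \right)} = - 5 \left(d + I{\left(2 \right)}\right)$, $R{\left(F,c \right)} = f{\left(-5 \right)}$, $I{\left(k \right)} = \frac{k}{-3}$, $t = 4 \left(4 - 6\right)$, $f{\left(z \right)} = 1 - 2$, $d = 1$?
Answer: $\frac{40}{3} \approx 13.333$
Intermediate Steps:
$f{\left(z \right)} = -1$
$t = -8$ ($t = 4 \left(4 - 6\right) = 4 \left(-2\right) = -8$)
$I{\left(k \right)} = - \frac{k}{3}$ ($I{\left(k \right)} = k \left(- \frac{1}{3}\right) = - \frac{k}{3}$)
$R{\left(F,c \right)} = -1$
$s{\left(G,Y \right)} = - \frac{5}{3}$ ($s{\left(G,Y \right)} = - 5 \left(1 - \frac{2}{3}\right) = \left(-5\right) \frac{1}{3} = - \frac{5}{3}$)
$s{\left(R{\left(2,-3 \right)},-7 \right)} t = \left(- \frac{5}{3}\right) \left(-8\right) = \frac{40}{3}$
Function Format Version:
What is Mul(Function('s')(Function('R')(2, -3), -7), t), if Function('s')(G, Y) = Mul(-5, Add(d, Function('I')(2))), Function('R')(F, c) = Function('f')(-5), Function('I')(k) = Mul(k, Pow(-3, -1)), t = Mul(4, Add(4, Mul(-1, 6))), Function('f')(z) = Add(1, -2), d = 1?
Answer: Rational(40, 3) ≈ 13.333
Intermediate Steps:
Function('f')(z) = -1
t = -8 (t = Mul(4, Add(4, -6)) = Mul(4, -2) = -8)
Function('I')(k) = Mul(Rational(-1, 3), k) (Function('I')(k) = Mul(k, Rational(-1, 3)) = Mul(Rational(-1, 3), k))
Function('R')(F, c) = -1
Function('s')(G, Y) = Rational(-5, 3) (Function('s')(G, Y) = Mul(-5, Add(1, Mul(Rational(-1, 3), 2))) = Mul(-5, Add(1, Rational(-2, 3))) = Mul(-5, Rational(1, 3)) = Rational(-5, 3))
Mul(Function('s')(Function('R')(2, -3), -7), t) = Mul(Rational(-5, 3), -8) = Rational(40, 3)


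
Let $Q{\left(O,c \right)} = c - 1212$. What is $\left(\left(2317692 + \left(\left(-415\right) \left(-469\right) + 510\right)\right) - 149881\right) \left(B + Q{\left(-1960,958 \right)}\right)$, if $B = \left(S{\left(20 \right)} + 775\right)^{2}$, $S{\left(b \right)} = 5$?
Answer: $1437022239576$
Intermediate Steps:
$Q{\left(O,c \right)} = -1212 + c$
$B = 608400$ ($B = \left(5 + 775\right)^{2} = 780^{2} = 608400$)
$\left(\left(2317692 + \left(\left(-415\right) \left(-469\right) + 510\right)\right) - 149881\right) \left(B + Q{\left(-1960,958 \right)}\right) = \left(\left(2317692 + \left(\left(-415\right) \left(-469\right) + 510\right)\right) - 149881\right) \left(608400 + \left(-1212 + 958\right)\right) = \left(\left(2317692 + \left(194635 + 510\right)\right) - 149881\right) \left(608400 - 254\right) = \left(\left(2317692 + 195145\right) - 149881\right) 608146 = \left(2512837 - 149881\right) 608146 = 2362956 \cdot 608146 = 1437022239576$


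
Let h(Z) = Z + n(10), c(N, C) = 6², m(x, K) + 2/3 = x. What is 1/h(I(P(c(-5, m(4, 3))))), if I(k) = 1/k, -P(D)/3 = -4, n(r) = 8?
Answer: 12/97 ≈ 0.12371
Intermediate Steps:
m(x, K) = -⅔ + x
c(N, C) = 36
P(D) = 12 (P(D) = -3*(-4) = 12)
h(Z) = 8 + Z (h(Z) = Z + 8 = 8 + Z)
1/h(I(P(c(-5, m(4, 3))))) = 1/(8 + 1/12) = 1/(97/12) = 12/97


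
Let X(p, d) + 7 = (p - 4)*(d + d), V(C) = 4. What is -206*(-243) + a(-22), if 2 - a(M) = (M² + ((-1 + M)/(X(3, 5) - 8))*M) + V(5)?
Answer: 1239806/25 ≈ 49592.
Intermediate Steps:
X(p, d) = -7 + 2*d*(-4 + p) (X(p, d) = -7 + (p - 4)*(d + d) = -7 + (-4 + p)*(2*d) = -7 + 2*d*(-4 + p))
a(M) = -2 - M² - M*(1/25 - M/25) (a(M) = 2 - ((M² + ((-1 + M)/((-7 - 8*5 + 2*5*3) - 8))*M) + 4) = 2 - ((M² + ((-1 + M)/((-7 - 40 + 30) - 8))*M) + 4) = 2 - ((M² + ((-1 + M)/(-17 - 8))*M) + 4) = 2 - ((M² + ((-1 + M)/(-25))*M) + 4) = 2 - ((M² + ((-1 + M)*(-1/25))*M) + 4) = 2 - ((M² + (1/25 - M/25)*M) + 4) = 2 - ((M² + M*(1/25 - M/25)) + 4) = 2 - (4 + M² + M*(1/25 - M/25)) = 2 + (-4 - M² - M*(1/25 - M/25)) = -2 - M² - M*(1/25 - M/25))
-206*(-243) + a(-22) = -206*(-243) + (-2 - 24/25*(-22)² - 1/25*(-22)) = 50058 + (-2 - 24/25*484 + 22/25) = 50058 + (-2 - 11616/25 + 22/25) = 50058 - 11644/25 = 1239806/25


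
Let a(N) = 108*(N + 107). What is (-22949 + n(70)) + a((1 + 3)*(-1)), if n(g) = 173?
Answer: -11652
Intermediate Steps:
a(N) = 11556 + 108*N (a(N) = 108*(107 + N) = 11556 + 108*N)
(-22949 + n(70)) + a((1 + 3)*(-1)) = (-22949 + 173) + (11556 + 108*((1 + 3)*(-1))) = -22776 + (11556 + 108*(4*(-1))) = -22776 + (11556 + 108*(-4)) = -22776 + (11556 - 432) = -22776 + 11124 = -11652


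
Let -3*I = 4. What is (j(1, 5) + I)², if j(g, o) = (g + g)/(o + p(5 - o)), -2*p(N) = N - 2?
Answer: 1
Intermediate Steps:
I = -4/3 (I = -⅓*4 = -4/3 ≈ -1.3333)
p(N) = 1 - N/2 (p(N) = -(N - 2)/2 = -(-2 + N)/2 = 1 - N/2)
j(g, o) = 2*g/(-3/2 + 3*o/2) (j(g, o) = (g + g)/(o + (1 - (5 - o)/2)) = (2*g)/(o + (1 + (-5/2 + o/2))) = (2*g)/(o + (-3/2 + o/2)) = (2*g)/(-3/2 + 3*o/2) = 2*g/(-3/2 + 3*o/2))
(j(1, 5) + I)² = ((4/3)*1/(-1 + 5) - 4/3)² = ((4/3)*1/4 - 4/3)² = ((4/3)*1*(¼) - 4/3)² = (⅓ - 4/3)² = (-1)² = 1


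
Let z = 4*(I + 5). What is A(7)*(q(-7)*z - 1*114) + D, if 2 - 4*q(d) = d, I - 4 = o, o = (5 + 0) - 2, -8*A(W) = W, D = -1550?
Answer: -6179/4 ≈ -1544.8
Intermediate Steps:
A(W) = -W/8
o = 3 (o = 5 - 2 = 3)
I = 7 (I = 4 + 3 = 7)
q(d) = ½ - d/4
z = 48 (z = 4*(7 + 5) = 4*12 = 48)
A(7)*(q(-7)*z - 1*114) + D = (-⅛*7)*((½ - ¼*(-7))*48 - 1*114) - 1550 = -7*((½ + 7/4)*48 - 114)/8 - 1550 = -7*((9/4)*48 - 114)/8 - 1550 = -7*(108 - 114)/8 - 1550 = -7/8*(-6) - 1550 = 21/4 - 1550 = -6179/4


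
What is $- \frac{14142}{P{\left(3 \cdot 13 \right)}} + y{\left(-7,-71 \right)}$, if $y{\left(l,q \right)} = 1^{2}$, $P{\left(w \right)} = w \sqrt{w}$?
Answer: $1 - \frac{4714 \sqrt{39}}{507} \approx -57.065$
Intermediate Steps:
$P{\left(w \right)} = w^{\frac{3}{2}}$
$y{\left(l,q \right)} = 1$
$- \frac{14142}{P{\left(3 \cdot 13 \right)}} + y{\left(-7,-71 \right)} = - \frac{14142}{\left(3 \cdot 13\right)^{\frac{3}{2}}} + 1 = - \frac{14142}{39^{\frac{3}{2}}} + 1 = - \frac{14142}{39 \sqrt{39}} + 1 = - 14142 \frac{\sqrt{39}}{1521} + 1 = - \frac{4714 \sqrt{39}}{507} + 1 = 1 - \frac{4714 \sqrt{39}}{507}$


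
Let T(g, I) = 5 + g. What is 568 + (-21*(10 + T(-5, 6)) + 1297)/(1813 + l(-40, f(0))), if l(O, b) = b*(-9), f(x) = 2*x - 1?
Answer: 1035983/1822 ≈ 568.60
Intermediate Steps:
f(x) = -1 + 2*x
l(O, b) = -9*b
568 + (-21*(10 + T(-5, 6)) + 1297)/(1813 + l(-40, f(0))) = 568 + (-21*(10 + (5 - 5)) + 1297)/(1813 - 9*(-1 + 2*0)) = 568 + (-21*(10 + 0) + 1297)/(1813 - 9*(-1 + 0)) = 568 + (-21*10 + 1297)/(1813 - 9*(-1)) = 568 + (-210 + 1297)/(1813 + 9) = 568 + 1087/1822 = 1035983/1822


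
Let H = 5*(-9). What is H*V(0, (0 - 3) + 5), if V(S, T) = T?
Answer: -90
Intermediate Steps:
H = -45
H*V(0, (0 - 3) + 5) = -45*((0 - 3) + 5) = -45*(-3 + 5) = -45*2 = -90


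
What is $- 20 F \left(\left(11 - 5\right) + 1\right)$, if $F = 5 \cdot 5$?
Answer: $-3500$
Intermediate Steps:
$F = 25$
$- 20 F \left(\left(11 - 5\right) + 1\right) = \left(-20\right) 25 \left(\left(11 - 5\right) + 1\right) = - 500 \left(6 + 1\right) = \left(-500\right) 7 = -3500$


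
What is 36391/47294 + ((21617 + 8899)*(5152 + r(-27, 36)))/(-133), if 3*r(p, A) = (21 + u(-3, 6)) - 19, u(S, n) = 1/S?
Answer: -22308856421855/18870306 ≈ -1.1822e+6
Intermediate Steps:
r(p, A) = 5/9 (r(p, A) = ((21 + 1/(-3)) - 19)/3 = ((21 - ⅓) - 19)/3 = (62/3 - 19)/3 = (⅓)*(5/3) = 5/9)
36391/47294 + ((21617 + 8899)*(5152 + r(-27, 36)))/(-133) = 36391/47294 + ((21617 + 8899)*(5152 + 5/9))/(-133) = 36391*(1/47294) + (30516*(46373/9))*(-1/133) = 36391/47294 + (471706156/3)*(-1/133) = 36391/47294 - 471706156/399 = -22308856421855/18870306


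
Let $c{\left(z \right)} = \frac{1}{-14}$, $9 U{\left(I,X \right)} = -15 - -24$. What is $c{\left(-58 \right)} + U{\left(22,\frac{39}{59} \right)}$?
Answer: $\frac{13}{14} \approx 0.92857$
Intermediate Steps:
$U{\left(I,X \right)} = 1$ ($U{\left(I,X \right)} = \frac{-15 - -24}{9} = \frac{-15 + 24}{9} = \frac{1}{9} \cdot 9 = 1$)
$c{\left(z \right)} = - \frac{1}{14}$
$c{\left(-58 \right)} + U{\left(22,\frac{39}{59} \right)} = - \frac{1}{14} + 1 = \frac{13}{14}$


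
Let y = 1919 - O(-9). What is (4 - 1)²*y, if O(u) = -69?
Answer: 17892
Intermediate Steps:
y = 1988 (y = 1919 - 1*(-69) = 1919 + 69 = 1988)
(4 - 1)²*y = (4 - 1)²*1988 = 3²*1988 = 9*1988 = 17892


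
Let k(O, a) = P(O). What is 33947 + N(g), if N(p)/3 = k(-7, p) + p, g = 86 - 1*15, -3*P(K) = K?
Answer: 34167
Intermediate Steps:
P(K) = -K/3
k(O, a) = -O/3
g = 71 (g = 86 - 15 = 71)
N(p) = 7 + 3*p (N(p) = 3*(-⅓*(-7) + p) = 3*(7/3 + p) = 7 + 3*p)
33947 + N(g) = 33947 + (7 + 3*71) = 33947 + (7 + 213) = 33947 + 220 = 34167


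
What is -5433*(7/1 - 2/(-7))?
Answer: -277083/7 ≈ -39583.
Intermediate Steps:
-5433*(7/1 - 2/(-7)) = -5433*(7*1 - 2*(-1/7)) = -5433*(7 + 2/7) = -5433*51/7 = -277083/7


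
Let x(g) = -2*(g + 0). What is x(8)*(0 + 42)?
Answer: -672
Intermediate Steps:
x(g) = -2*g
x(8)*(0 + 42) = (-2*8)*(0 + 42) = -16*42 = -672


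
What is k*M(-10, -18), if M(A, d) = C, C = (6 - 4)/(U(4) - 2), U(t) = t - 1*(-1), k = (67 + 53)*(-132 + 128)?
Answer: -320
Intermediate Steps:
k = -480 (k = 120*(-4) = -480)
U(t) = 1 + t (U(t) = t + 1 = 1 + t)
C = ⅔ (C = (6 - 4)/((1 + 4) - 2) = 2/(5 - 2) = 2/3 = 2*(⅓) = ⅔ ≈ 0.66667)
M(A, d) = ⅔
k*M(-10, -18) = -480*⅔ = -320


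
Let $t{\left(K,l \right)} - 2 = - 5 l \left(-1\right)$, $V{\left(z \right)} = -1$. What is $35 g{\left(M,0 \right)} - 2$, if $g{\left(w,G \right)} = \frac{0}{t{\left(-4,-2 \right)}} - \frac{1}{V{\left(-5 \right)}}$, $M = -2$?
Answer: $33$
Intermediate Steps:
$t{\left(K,l \right)} = 2 + 5 l$ ($t{\left(K,l \right)} = 2 + - 5 l \left(-1\right) = 2 + 5 l$)
$g{\left(w,G \right)} = 1$ ($g{\left(w,G \right)} = \frac{0}{2 + 5 \left(-2\right)} - \frac{1}{-1} = \frac{0}{2 - 10} - -1 = \frac{0}{-8} + 1 = 0 \left(- \frac{1}{8}\right) + 1 = 0 + 1 = 1$)
$35 g{\left(M,0 \right)} - 2 = 35 \cdot 1 - 2 = 35 - 2 = 33$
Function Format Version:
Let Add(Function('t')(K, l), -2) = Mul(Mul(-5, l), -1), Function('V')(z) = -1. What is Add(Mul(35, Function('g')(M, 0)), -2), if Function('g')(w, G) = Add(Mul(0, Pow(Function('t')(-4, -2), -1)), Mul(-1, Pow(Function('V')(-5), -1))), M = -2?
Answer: 33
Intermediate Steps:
Function('t')(K, l) = Add(2, Mul(5, l)) (Function('t')(K, l) = Add(2, Mul(Mul(-5, l), -1)) = Add(2, Mul(5, l)))
Function('g')(w, G) = 1 (Function('g')(w, G) = Add(Mul(0, Pow(Add(2, Mul(5, -2)), -1)), Mul(-1, Pow(-1, -1))) = Add(Mul(0, Pow(Add(2, -10), -1)), Mul(-1, -1)) = Add(Mul(0, Pow(-8, -1)), 1) = Add(Mul(0, Rational(-1, 8)), 1) = Add(0, 1) = 1)
Add(Mul(35, Function('g')(M, 0)), -2) = Add(Mul(35, 1), -2) = Add(35, -2) = 33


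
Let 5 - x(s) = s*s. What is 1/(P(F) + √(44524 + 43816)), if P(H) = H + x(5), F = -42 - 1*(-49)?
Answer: 13/88171 + 2*√22085/88171 ≈ 0.0035184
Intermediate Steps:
F = 7 (F = -42 + 49 = 7)
x(s) = 5 - s² (x(s) = 5 - s*s = 5 - s²)
P(H) = -20 + H (P(H) = H + (5 - 1*5²) = H + (5 - 1*25) = H + (5 - 25) = H - 20 = -20 + H)
1/(P(F) + √(44524 + 43816)) = 1/((-20 + 7) + √(44524 + 43816)) = 1/(-13 + √88340) = 1/(-13 + 2*√22085)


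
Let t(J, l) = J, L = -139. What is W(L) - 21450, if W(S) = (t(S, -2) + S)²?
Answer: 55834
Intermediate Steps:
W(S) = 4*S² (W(S) = (S + S)² = (2*S)² = 4*S²)
W(L) - 21450 = 4*(-139)² - 21450 = 4*19321 - 21450 = 77284 - 21450 = 55834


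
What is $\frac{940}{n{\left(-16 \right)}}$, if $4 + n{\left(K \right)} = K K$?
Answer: $\frac{235}{63} \approx 3.7302$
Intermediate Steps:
$n{\left(K \right)} = -4 + K^{2}$ ($n{\left(K \right)} = -4 + K K = -4 + K^{2}$)
$\frac{940}{n{\left(-16 \right)}} = \frac{940}{-4 + \left(-16\right)^{2}} = \frac{940}{-4 + 256} = \frac{940}{252} = 940 \cdot \frac{1}{252} = \frac{235}{63}$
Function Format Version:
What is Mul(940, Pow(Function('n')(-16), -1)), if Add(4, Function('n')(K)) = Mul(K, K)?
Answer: Rational(235, 63) ≈ 3.7302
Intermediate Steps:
Function('n')(K) = Add(-4, Pow(K, 2)) (Function('n')(K) = Add(-4, Mul(K, K)) = Add(-4, Pow(K, 2)))
Mul(940, Pow(Function('n')(-16), -1)) = Mul(940, Pow(Add(-4, Pow(-16, 2)), -1)) = Mul(940, Pow(Add(-4, 256), -1)) = Mul(940, Pow(252, -1)) = Mul(940, Rational(1, 252)) = Rational(235, 63)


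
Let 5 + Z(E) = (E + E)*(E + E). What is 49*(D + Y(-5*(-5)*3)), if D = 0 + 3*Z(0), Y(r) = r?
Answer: 2940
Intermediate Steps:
Z(E) = -5 + 4*E**2 (Z(E) = -5 + (E + E)*(E + E) = -5 + (2*E)*(2*E) = -5 + 4*E**2)
D = -15 (D = 0 + 3*(-5 + 4*0**2) = 0 + 3*(-5 + 4*0) = 0 + 3*(-5 + 0) = 0 + 3*(-5) = 0 - 15 = -15)
49*(D + Y(-5*(-5)*3)) = 49*(-15 - 5*(-5)*3) = 49*(-15 + 25*3) = 49*(-15 + 75) = 49*60 = 2940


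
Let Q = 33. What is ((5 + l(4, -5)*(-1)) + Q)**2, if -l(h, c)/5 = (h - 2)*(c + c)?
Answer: 3844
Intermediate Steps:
l(h, c) = -10*c*(-2 + h) (l(h, c) = -5*(h - 2)*(c + c) = -5*(-2 + h)*2*c = -10*c*(-2 + h))
((5 + l(4, -5)*(-1)) + Q)**2 = ((5 + (10*(-5)*(2 - 1*4))*(-1)) + 33)**2 = ((5 + (10*(-5)*(2 - 4))*(-1)) + 33)**2 = ((5 + (10*(-5)*(-2))*(-1)) + 33)**2 = ((5 + 100*(-1)) + 33)**2 = ((5 - 100) + 33)**2 = (-95 + 33)**2 = (-62)**2 = 3844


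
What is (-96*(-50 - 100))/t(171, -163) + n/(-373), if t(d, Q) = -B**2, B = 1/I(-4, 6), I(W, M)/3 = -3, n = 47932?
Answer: -435115132/373 ≈ -1.1665e+6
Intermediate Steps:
I(W, M) = -9 (I(W, M) = 3*(-3) = -9)
B = -1/9 (B = 1/(-9) = -1/9 ≈ -0.11111)
t(d, Q) = -1/81 (t(d, Q) = -(-1/9)**2 = -1*1/81 = -1/81)
(-96*(-50 - 100))/t(171, -163) + n/(-373) = (-96*(-50 - 100))/(-1/81) + 47932/(-373) = -96*(-150)*(-81) + 47932*(-1/373) = 14400*(-81) - 47932/373 = -1166400 - 47932/373 = -435115132/373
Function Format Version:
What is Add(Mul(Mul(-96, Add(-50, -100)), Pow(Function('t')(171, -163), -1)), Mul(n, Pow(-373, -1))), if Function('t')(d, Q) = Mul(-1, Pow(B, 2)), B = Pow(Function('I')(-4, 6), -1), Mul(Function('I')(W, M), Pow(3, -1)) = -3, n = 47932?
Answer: Rational(-435115132, 373) ≈ -1.1665e+6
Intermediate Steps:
Function('I')(W, M) = -9 (Function('I')(W, M) = Mul(3, -3) = -9)
B = Rational(-1, 9) (B = Pow(-9, -1) = Rational(-1, 9) ≈ -0.11111)
Function('t')(d, Q) = Rational(-1, 81) (Function('t')(d, Q) = Mul(-1, Pow(Rational(-1, 9), 2)) = Mul(-1, Rational(1, 81)) = Rational(-1, 81))
Add(Mul(Mul(-96, Add(-50, -100)), Pow(Function('t')(171, -163), -1)), Mul(n, Pow(-373, -1))) = Add(Mul(Mul(-96, Add(-50, -100)), Pow(Rational(-1, 81), -1)), Mul(47932, Pow(-373, -1))) = Add(Mul(Mul(-96, -150), -81), Mul(47932, Rational(-1, 373))) = Add(Mul(14400, -81), Rational(-47932, 373)) = Add(-1166400, Rational(-47932, 373)) = Rational(-435115132, 373)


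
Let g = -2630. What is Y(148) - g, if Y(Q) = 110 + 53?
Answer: 2793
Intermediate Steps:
Y(Q) = 163
Y(148) - g = 163 - 1*(-2630) = 163 + 2630 = 2793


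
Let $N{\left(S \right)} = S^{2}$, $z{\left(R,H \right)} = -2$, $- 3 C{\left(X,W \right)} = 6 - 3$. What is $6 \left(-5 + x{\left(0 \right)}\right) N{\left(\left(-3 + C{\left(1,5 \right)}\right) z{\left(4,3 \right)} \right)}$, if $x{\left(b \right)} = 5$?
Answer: $0$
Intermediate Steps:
$C{\left(X,W \right)} = -1$ ($C{\left(X,W \right)} = - \frac{6 - 3}{3} = \left(- \frac{1}{3}\right) 3 = -1$)
$6 \left(-5 + x{\left(0 \right)}\right) N{\left(\left(-3 + C{\left(1,5 \right)}\right) z{\left(4,3 \right)} \right)} = 6 \left(-5 + 5\right) \left(\left(-3 - 1\right) \left(-2\right)\right)^{2} = 6 \cdot 0 \left(\left(-4\right) \left(-2\right)\right)^{2} = 0 \cdot 8^{2} = 0 \cdot 64 = 0$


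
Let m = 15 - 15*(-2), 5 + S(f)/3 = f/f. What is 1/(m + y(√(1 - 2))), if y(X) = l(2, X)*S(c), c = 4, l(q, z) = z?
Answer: 5/241 + 4*I/723 ≈ 0.020747 + 0.0055325*I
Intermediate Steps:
S(f) = -12 (S(f) = -15 + 3*(f/f) = -15 + 3*1 = -15 + 3 = -12)
m = 45 (m = 15 + 30 = 45)
y(X) = -12*X (y(X) = X*(-12) = -12*X)
1/(m + y(√(1 - 2))) = 1/(45 - 12*√(1 - 2)) = 1/(45 - 12*I) = (45 + 12*I)/2169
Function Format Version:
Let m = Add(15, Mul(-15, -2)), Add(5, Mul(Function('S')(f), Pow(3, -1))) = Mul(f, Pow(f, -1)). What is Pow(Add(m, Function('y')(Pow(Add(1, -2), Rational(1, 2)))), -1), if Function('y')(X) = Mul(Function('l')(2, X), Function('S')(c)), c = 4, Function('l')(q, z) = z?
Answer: Add(Rational(5, 241), Mul(Rational(4, 723), I)) ≈ Add(0.020747, Mul(0.0055325, I))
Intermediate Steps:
Function('S')(f) = -12 (Function('S')(f) = Add(-15, Mul(3, Mul(f, Pow(f, -1)))) = Add(-15, Mul(3, 1)) = Add(-15, 3) = -12)
m = 45 (m = Add(15, 30) = 45)
Function('y')(X) = Mul(-12, X) (Function('y')(X) = Mul(X, -12) = Mul(-12, X))
Pow(Add(m, Function('y')(Pow(Add(1, -2), Rational(1, 2)))), -1) = Pow(Add(45, Mul(-12, Pow(Add(1, -2), Rational(1, 2)))), -1) = Pow(Add(45, Mul(-12, Pow(-1, Rational(1, 2)))), -1) = Pow(Add(45, Mul(-12, I)), -1) = Mul(Rational(1, 2169), Add(45, Mul(12, I)))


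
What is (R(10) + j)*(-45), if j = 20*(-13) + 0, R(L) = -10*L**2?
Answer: 56700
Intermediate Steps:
j = -260 (j = -260 + 0 = -260)
(R(10) + j)*(-45) = (-10*10**2 - 260)*(-45) = (-10*100 - 260)*(-45) = (-1000 - 260)*(-45) = -1260*(-45) = 56700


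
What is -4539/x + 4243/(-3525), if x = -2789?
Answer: 4166248/9831225 ≈ 0.42378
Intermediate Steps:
-4539/x + 4243/(-3525) = -4539/(-2789) + 4243/(-3525) = -4539*(-1/2789) + 4243*(-1/3525) = 4539/2789 - 4243/3525 = 4166248/9831225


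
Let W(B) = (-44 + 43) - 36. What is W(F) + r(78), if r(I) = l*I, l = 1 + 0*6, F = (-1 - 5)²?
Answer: 41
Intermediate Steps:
F = 36 (F = (-6)² = 36)
l = 1 (l = 1 + 0 = 1)
r(I) = I (r(I) = 1*I = I)
W(B) = -37 (W(B) = -1 - 36 = -37)
W(F) + r(78) = -37 + 78 = 41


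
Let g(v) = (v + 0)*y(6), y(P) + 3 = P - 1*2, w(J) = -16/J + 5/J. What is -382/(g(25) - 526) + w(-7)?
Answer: 8185/3507 ≈ 2.3339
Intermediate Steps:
w(J) = -11/J
y(P) = -5 + P (y(P) = -3 + (P - 1*2) = -3 + (P - 2) = -3 + (-2 + P) = -5 + P)
g(v) = v (g(v) = (v + 0)*(-5 + 6) = v*1 = v)
-382/(g(25) - 526) + w(-7) = -382/(25 - 526) - 11/(-7) = -382/(-501) - 11*(-1/7) = -382*(-1/501) + 11/7 = 382/501 + 11/7 = 8185/3507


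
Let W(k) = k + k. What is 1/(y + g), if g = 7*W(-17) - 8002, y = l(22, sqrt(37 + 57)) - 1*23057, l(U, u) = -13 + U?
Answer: -1/31288 ≈ -3.1961e-5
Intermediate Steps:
y = -23048 (y = (-13 + 22) - 1*23057 = 9 - 23057 = -23048)
W(k) = 2*k
g = -8240 (g = 7*(2*(-17)) - 8002 = 7*(-34) - 8002 = -238 - 8002 = -8240)
1/(y + g) = 1/(-23048 - 8240) = 1/(-31288) = -1/31288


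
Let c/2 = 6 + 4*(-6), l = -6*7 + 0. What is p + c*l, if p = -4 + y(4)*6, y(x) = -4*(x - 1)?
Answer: 1436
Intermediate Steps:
y(x) = 4 - 4*x (y(x) = -4*(-1 + x) = 4 - 4*x)
l = -42 (l = -42 + 0 = -42)
c = -36 (c = 2*(6 + 4*(-6)) = 2*(6 - 24) = 2*(-18) = -36)
p = -76 (p = -4 + (4 - 4*4)*6 = -4 + (4 - 16)*6 = -4 - 12*6 = -4 - 72 = -76)
p + c*l = -76 - 36*(-42) = -76 + 1512 = 1436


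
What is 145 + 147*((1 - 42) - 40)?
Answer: -11762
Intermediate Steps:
145 + 147*((1 - 42) - 40) = 145 + 147*(-41 - 40) = 145 + 147*(-81) = 145 - 11907 = -11762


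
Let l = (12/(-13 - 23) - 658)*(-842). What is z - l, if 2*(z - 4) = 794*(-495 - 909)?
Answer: -3335102/3 ≈ -1.1117e+6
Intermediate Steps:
z = -557384 (z = 4 + (794*(-495 - 909))/2 = 4 + (794*(-1404))/2 = 4 + (1/2)*(-1114776) = 4 - 557388 = -557384)
l = 1662950/3 (l = (12/(-36) - 658)*(-842) = (12*(-1/36) - 658)*(-842) = (-1/3 - 658)*(-842) = -1975/3*(-842) = 1662950/3 ≈ 5.5432e+5)
z - l = -557384 - 1*1662950/3 = -557384 - 1662950/3 = -3335102/3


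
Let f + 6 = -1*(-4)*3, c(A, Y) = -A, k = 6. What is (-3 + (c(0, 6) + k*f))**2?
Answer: 1089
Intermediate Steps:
f = 6 (f = -6 - 1*(-4)*3 = -6 + 4*3 = -6 + 12 = 6)
(-3 + (c(0, 6) + k*f))**2 = (-3 + (-1*0 + 6*6))**2 = (-3 + (0 + 36))**2 = (-3 + 36)**2 = 33**2 = 1089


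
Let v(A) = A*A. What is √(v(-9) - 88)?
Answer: I*√7 ≈ 2.6458*I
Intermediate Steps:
v(A) = A²
√(v(-9) - 88) = √((-9)² - 88) = √(81 - 88) = √(-7) = I*√7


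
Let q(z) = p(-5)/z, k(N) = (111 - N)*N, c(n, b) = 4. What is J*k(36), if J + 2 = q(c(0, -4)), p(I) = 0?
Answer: -5400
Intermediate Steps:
k(N) = N*(111 - N)
q(z) = 0 (q(z) = 0/z = 0)
J = -2 (J = -2 + 0 = -2)
J*k(36) = -72*(111 - 1*36) = -72*(111 - 36) = -72*75 = -2*2700 = -5400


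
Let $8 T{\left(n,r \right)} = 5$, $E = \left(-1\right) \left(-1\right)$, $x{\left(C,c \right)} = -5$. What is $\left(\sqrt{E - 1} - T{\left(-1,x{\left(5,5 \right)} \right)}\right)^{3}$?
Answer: $- \frac{125}{512} \approx -0.24414$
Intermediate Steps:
$E = 1$
$T{\left(n,r \right)} = \frac{5}{8}$ ($T{\left(n,r \right)} = \frac{1}{8} \cdot 5 = \frac{5}{8}$)
$\left(\sqrt{E - 1} - T{\left(-1,x{\left(5,5 \right)} \right)}\right)^{3} = \left(\sqrt{1 - 1} - \frac{5}{8}\right)^{3} = \left(\sqrt{0} - \frac{5}{8}\right)^{3} = \left(0 - \frac{5}{8}\right)^{3} = \left(- \frac{5}{8}\right)^{3} = - \frac{125}{512}$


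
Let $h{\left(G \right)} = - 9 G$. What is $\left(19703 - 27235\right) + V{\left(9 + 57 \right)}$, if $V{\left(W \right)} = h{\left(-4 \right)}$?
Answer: $-7496$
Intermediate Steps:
$V{\left(W \right)} = 36$ ($V{\left(W \right)} = \left(-9\right) \left(-4\right) = 36$)
$\left(19703 - 27235\right) + V{\left(9 + 57 \right)} = \left(19703 - 27235\right) + 36 = -7532 + 36 = -7496$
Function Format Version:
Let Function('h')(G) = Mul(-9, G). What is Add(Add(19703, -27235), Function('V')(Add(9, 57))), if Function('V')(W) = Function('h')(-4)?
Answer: -7496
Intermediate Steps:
Function('V')(W) = 36 (Function('V')(W) = Mul(-9, -4) = 36)
Add(Add(19703, -27235), Function('V')(Add(9, 57))) = Add(Add(19703, -27235), 36) = Add(-7532, 36) = -7496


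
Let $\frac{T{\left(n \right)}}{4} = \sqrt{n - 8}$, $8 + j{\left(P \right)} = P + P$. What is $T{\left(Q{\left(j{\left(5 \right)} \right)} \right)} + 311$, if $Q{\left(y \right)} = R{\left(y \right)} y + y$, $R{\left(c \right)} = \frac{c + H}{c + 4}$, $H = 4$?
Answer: $311 + 8 i \approx 311.0 + 8.0 i$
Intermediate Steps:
$R{\left(c \right)} = 1$ ($R{\left(c \right)} = \frac{c + 4}{c + 4} = \frac{4 + c}{4 + c} = 1$)
$j{\left(P \right)} = -8 + 2 P$ ($j{\left(P \right)} = -8 + \left(P + P\right) = -8 + 2 P$)
$Q{\left(y \right)} = 2 y$ ($Q{\left(y \right)} = 1 y + y = y + y = 2 y$)
$T{\left(n \right)} = 4 \sqrt{-8 + n}$ ($T{\left(n \right)} = 4 \sqrt{n - 8} = 4 \sqrt{-8 + n}$)
$T{\left(Q{\left(j{\left(5 \right)} \right)} \right)} + 311 = 4 \sqrt{-8 + 2 \left(-8 + 2 \cdot 5\right)} + 311 = 4 \sqrt{-8 + 2 \left(-8 + 10\right)} + 311 = 4 \sqrt{-8 + 2 \cdot 2} + 311 = 4 \sqrt{-8 + 4} + 311 = 4 \sqrt{-4} + 311 = 4 \cdot 2 i + 311 = 8 i + 311 = 311 + 8 i$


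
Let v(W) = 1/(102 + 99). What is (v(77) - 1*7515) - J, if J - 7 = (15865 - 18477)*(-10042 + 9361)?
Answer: -359045093/201 ≈ -1.7863e+6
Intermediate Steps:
v(W) = 1/201
J = 1778779 (J = 7 + (15865 - 18477)*(-10042 + 9361) = 7 - 2612*(-681) = 7 + 1778772 = 1778779)
(v(77) - 1*7515) - J = (1/201 - 1*7515) - 1*1778779 = (1/201 - 7515) - 1778779 = -1510514/201 - 1778779 = -359045093/201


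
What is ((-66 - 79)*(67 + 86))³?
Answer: -10918885181625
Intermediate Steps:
((-66 - 79)*(67 + 86))³ = (-145*153)³ = (-22185)³ = -10918885181625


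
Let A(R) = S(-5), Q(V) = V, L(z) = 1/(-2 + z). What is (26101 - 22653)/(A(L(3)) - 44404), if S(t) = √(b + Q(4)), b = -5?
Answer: -153104992/1971715217 - 3448*I/1971715217 ≈ -0.077651 - 1.7487e-6*I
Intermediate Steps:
S(t) = I (S(t) = √(-5 + 4) = √(-1) = I)
A(R) = I
(26101 - 22653)/(A(L(3)) - 44404) = (26101 - 22653)/(I - 44404) = 3448/(-44404 + I) = 3448*((-44404 - I)/1971715217) = 3448*(-44404 - I)/1971715217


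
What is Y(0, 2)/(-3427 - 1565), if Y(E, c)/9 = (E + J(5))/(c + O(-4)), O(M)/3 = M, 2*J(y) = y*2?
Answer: 3/3328 ≈ 0.00090144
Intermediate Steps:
J(y) = y (J(y) = (y*2)/2 = (2*y)/2 = y)
O(M) = 3*M
Y(E, c) = 9*(5 + E)/(-12 + c) (Y(E, c) = 9*((E + 5)/(c + 3*(-4))) = 9*((5 + E)/(c - 12)) = 9*((5 + E)/(-12 + c)) = 9*(5 + E)/(-12 + c))
Y(0, 2)/(-3427 - 1565) = (9*(5 + 0)/(-12 + 2))/(-3427 - 1565) = (9*5/(-10))/(-4992) = (9*(-⅒)*5)*(-1/4992) = -9/2*(-1/4992) = 3/3328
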